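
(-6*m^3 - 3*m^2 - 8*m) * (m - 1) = -6*m^4 + 3*m^3 - 5*m^2 + 8*m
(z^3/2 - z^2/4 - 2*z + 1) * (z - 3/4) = z^4/2 - 5*z^3/8 - 29*z^2/16 + 5*z/2 - 3/4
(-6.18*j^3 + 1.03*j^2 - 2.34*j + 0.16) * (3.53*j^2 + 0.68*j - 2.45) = -21.8154*j^5 - 0.5665*j^4 + 7.5812*j^3 - 3.5499*j^2 + 5.8418*j - 0.392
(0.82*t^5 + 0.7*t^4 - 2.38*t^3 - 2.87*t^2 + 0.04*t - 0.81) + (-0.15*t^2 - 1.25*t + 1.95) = 0.82*t^5 + 0.7*t^4 - 2.38*t^3 - 3.02*t^2 - 1.21*t + 1.14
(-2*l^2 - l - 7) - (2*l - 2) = -2*l^2 - 3*l - 5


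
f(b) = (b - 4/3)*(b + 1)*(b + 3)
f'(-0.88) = -4.70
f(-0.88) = -0.56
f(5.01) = 177.00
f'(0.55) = 1.51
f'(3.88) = 63.52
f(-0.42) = -2.62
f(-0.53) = -2.16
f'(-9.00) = 192.67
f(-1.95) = 3.28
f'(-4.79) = 40.95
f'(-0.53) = -4.32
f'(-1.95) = -1.33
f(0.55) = -4.31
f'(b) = (b - 4/3)*(b + 1) + (b - 4/3)*(b + 3) + (b + 1)*(b + 3)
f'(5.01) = 99.69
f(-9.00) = -496.00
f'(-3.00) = 8.67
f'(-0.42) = -4.04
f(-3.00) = 0.00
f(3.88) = 85.50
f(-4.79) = -41.54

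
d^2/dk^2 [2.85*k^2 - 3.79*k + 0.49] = 5.70000000000000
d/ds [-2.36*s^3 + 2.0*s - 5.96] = 2.0 - 7.08*s^2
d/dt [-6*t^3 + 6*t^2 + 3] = 6*t*(2 - 3*t)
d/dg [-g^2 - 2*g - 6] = -2*g - 2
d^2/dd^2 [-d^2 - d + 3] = -2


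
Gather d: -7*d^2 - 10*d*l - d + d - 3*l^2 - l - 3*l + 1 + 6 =-7*d^2 - 10*d*l - 3*l^2 - 4*l + 7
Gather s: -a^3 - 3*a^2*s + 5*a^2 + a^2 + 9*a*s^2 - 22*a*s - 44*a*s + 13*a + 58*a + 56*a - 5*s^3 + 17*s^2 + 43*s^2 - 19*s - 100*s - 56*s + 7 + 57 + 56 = -a^3 + 6*a^2 + 127*a - 5*s^3 + s^2*(9*a + 60) + s*(-3*a^2 - 66*a - 175) + 120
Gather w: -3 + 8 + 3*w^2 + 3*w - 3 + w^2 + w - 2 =4*w^2 + 4*w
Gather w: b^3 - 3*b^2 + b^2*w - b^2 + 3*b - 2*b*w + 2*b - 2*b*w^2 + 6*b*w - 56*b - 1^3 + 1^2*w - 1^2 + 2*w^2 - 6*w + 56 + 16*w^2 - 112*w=b^3 - 4*b^2 - 51*b + w^2*(18 - 2*b) + w*(b^2 + 4*b - 117) + 54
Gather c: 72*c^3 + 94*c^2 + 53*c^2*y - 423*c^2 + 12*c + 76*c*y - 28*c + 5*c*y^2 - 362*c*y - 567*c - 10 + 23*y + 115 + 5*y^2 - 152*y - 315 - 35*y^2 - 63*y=72*c^3 + c^2*(53*y - 329) + c*(5*y^2 - 286*y - 583) - 30*y^2 - 192*y - 210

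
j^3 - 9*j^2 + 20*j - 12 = (j - 6)*(j - 2)*(j - 1)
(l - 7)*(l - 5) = l^2 - 12*l + 35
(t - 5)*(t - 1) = t^2 - 6*t + 5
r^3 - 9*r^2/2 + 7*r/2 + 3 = (r - 3)*(r - 2)*(r + 1/2)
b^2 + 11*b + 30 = (b + 5)*(b + 6)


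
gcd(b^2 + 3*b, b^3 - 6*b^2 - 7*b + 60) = b + 3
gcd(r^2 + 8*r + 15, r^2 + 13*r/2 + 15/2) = r + 5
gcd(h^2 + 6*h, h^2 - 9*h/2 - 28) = 1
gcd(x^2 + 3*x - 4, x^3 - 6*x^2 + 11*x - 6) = x - 1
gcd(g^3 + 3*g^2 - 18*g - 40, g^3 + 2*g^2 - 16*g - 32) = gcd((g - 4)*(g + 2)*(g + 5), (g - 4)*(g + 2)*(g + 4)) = g^2 - 2*g - 8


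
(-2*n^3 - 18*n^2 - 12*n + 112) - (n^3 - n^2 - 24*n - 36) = -3*n^3 - 17*n^2 + 12*n + 148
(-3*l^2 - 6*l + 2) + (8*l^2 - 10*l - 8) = 5*l^2 - 16*l - 6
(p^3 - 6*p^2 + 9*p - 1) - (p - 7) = p^3 - 6*p^2 + 8*p + 6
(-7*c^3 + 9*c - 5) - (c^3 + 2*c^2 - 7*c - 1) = -8*c^3 - 2*c^2 + 16*c - 4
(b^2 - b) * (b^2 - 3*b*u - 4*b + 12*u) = b^4 - 3*b^3*u - 5*b^3 + 15*b^2*u + 4*b^2 - 12*b*u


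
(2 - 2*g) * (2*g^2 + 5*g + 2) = -4*g^3 - 6*g^2 + 6*g + 4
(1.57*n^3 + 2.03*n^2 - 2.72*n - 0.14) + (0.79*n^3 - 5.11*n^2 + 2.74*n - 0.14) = 2.36*n^3 - 3.08*n^2 + 0.02*n - 0.28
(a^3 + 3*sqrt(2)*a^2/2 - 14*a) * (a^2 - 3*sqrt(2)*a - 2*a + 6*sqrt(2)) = a^5 - 3*sqrt(2)*a^4/2 - 2*a^4 - 23*a^3 + 3*sqrt(2)*a^3 + 46*a^2 + 42*sqrt(2)*a^2 - 84*sqrt(2)*a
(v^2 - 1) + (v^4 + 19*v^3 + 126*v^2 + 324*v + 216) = v^4 + 19*v^3 + 127*v^2 + 324*v + 215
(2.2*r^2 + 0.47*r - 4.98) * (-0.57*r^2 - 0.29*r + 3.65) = -1.254*r^4 - 0.9059*r^3 + 10.7323*r^2 + 3.1597*r - 18.177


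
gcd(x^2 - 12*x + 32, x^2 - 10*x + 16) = x - 8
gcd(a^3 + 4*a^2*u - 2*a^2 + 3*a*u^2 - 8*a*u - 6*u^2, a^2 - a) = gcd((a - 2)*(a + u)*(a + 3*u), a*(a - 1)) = 1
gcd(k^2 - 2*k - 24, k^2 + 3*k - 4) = k + 4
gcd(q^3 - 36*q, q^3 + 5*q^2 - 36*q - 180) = q^2 - 36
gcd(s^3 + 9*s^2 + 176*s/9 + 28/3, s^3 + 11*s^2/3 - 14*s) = s + 6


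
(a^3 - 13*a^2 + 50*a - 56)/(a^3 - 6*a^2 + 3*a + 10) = (a^2 - 11*a + 28)/(a^2 - 4*a - 5)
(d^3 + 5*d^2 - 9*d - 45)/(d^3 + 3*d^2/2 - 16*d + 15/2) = 2*(d + 3)/(2*d - 1)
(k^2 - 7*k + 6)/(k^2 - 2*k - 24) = (k - 1)/(k + 4)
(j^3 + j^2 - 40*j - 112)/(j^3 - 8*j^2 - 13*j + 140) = (j + 4)/(j - 5)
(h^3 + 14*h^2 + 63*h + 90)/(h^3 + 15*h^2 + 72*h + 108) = (h + 5)/(h + 6)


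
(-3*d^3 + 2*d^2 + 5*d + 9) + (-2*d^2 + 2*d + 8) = -3*d^3 + 7*d + 17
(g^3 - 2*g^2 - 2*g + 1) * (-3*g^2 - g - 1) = -3*g^5 + 5*g^4 + 7*g^3 + g^2 + g - 1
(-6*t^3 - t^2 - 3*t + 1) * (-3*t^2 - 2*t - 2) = 18*t^5 + 15*t^4 + 23*t^3 + 5*t^2 + 4*t - 2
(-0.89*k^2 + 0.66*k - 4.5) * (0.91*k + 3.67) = -0.8099*k^3 - 2.6657*k^2 - 1.6728*k - 16.515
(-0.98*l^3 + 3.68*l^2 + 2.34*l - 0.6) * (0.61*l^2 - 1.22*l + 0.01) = -0.5978*l^5 + 3.4404*l^4 - 3.072*l^3 - 3.184*l^2 + 0.7554*l - 0.006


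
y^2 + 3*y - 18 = (y - 3)*(y + 6)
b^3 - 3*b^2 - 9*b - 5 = (b - 5)*(b + 1)^2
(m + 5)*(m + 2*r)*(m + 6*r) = m^3 + 8*m^2*r + 5*m^2 + 12*m*r^2 + 40*m*r + 60*r^2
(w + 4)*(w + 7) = w^2 + 11*w + 28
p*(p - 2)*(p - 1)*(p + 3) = p^4 - 7*p^2 + 6*p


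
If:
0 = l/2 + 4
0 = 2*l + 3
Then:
No Solution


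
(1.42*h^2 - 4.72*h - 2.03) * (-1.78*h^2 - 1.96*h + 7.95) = -2.5276*h^4 + 5.6184*h^3 + 24.1536*h^2 - 33.5452*h - 16.1385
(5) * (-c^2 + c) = -5*c^2 + 5*c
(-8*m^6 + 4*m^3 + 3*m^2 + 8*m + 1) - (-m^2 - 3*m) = -8*m^6 + 4*m^3 + 4*m^2 + 11*m + 1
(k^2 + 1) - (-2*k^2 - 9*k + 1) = 3*k^2 + 9*k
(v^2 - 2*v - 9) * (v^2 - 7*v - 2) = v^4 - 9*v^3 + 3*v^2 + 67*v + 18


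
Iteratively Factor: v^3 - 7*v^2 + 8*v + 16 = (v - 4)*(v^2 - 3*v - 4) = (v - 4)^2*(v + 1)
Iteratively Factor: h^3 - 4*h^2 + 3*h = (h)*(h^2 - 4*h + 3) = h*(h - 3)*(h - 1)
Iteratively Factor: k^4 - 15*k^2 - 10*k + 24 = (k + 2)*(k^3 - 2*k^2 - 11*k + 12) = (k - 4)*(k + 2)*(k^2 + 2*k - 3) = (k - 4)*(k - 1)*(k + 2)*(k + 3)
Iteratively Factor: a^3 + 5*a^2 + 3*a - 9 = (a - 1)*(a^2 + 6*a + 9) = (a - 1)*(a + 3)*(a + 3)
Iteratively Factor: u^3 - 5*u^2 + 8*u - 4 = (u - 1)*(u^2 - 4*u + 4) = (u - 2)*(u - 1)*(u - 2)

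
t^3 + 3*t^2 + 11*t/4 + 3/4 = (t + 1/2)*(t + 1)*(t + 3/2)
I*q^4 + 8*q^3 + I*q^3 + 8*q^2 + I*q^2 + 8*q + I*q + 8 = (q - 8*I)*(q - I)*(q + I)*(I*q + I)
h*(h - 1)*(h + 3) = h^3 + 2*h^2 - 3*h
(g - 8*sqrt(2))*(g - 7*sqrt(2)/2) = g^2 - 23*sqrt(2)*g/2 + 56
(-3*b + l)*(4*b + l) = -12*b^2 + b*l + l^2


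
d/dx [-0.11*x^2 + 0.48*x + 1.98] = 0.48 - 0.22*x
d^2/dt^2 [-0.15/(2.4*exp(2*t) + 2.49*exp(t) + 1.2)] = ((1.44*exp(t) + 0.3735)*(2.4*exp(2*t) + 2.49*exp(t) + 1.2) - 0.15*(4.8*exp(t) + 2.49)*(9.6*exp(t) + 4.98)*exp(t))*exp(t)/(2.4*exp(2*t) + 2.49*exp(t) + 1.2)^3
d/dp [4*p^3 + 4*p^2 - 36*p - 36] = 12*p^2 + 8*p - 36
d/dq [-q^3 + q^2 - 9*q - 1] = -3*q^2 + 2*q - 9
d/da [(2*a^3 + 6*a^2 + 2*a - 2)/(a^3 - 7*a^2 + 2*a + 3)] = 2*(-10*a^4 + 2*a^3 + 25*a^2 + 4*a + 5)/(a^6 - 14*a^5 + 53*a^4 - 22*a^3 - 38*a^2 + 12*a + 9)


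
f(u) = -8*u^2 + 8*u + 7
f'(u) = 8 - 16*u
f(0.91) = 7.66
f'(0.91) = -6.56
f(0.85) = 8.02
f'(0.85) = -5.60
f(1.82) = -4.94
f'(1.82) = -21.12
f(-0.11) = 6.02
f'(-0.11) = 9.76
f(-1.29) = -16.63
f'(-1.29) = 28.64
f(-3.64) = -128.12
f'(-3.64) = 66.24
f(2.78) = -32.59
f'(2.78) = -36.48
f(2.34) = -18.08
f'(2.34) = -29.44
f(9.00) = -569.00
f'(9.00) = -136.00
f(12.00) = -1049.00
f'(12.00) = -184.00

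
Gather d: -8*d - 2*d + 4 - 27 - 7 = -10*d - 30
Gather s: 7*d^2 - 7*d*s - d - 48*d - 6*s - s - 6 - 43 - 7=7*d^2 - 49*d + s*(-7*d - 7) - 56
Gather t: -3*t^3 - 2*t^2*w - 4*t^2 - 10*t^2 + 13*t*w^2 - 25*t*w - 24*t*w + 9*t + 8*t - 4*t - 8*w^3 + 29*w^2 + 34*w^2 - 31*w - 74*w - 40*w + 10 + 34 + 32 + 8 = -3*t^3 + t^2*(-2*w - 14) + t*(13*w^2 - 49*w + 13) - 8*w^3 + 63*w^2 - 145*w + 84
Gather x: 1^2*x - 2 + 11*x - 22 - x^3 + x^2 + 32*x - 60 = -x^3 + x^2 + 44*x - 84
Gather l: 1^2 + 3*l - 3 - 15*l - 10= -12*l - 12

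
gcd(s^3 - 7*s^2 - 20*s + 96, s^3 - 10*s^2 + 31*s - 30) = s - 3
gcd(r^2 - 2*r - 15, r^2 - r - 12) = r + 3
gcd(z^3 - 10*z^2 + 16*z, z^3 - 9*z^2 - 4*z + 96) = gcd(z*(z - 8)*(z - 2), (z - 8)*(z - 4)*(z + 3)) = z - 8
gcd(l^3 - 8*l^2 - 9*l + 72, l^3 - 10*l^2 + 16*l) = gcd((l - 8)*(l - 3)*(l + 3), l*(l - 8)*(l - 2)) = l - 8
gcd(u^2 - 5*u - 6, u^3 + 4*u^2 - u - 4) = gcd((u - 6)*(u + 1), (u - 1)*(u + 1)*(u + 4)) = u + 1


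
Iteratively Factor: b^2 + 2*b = (b + 2)*(b)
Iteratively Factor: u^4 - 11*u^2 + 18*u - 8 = (u - 2)*(u^3 + 2*u^2 - 7*u + 4) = (u - 2)*(u - 1)*(u^2 + 3*u - 4) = (u - 2)*(u - 1)^2*(u + 4)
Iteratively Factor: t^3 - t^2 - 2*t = (t - 2)*(t^2 + t) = t*(t - 2)*(t + 1)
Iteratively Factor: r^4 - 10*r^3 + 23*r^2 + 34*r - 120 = (r - 3)*(r^3 - 7*r^2 + 2*r + 40) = (r - 5)*(r - 3)*(r^2 - 2*r - 8) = (r - 5)*(r - 3)*(r + 2)*(r - 4)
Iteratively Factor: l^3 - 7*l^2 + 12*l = (l - 4)*(l^2 - 3*l) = l*(l - 4)*(l - 3)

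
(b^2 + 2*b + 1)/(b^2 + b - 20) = (b^2 + 2*b + 1)/(b^2 + b - 20)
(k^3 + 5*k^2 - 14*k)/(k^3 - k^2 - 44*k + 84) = k/(k - 6)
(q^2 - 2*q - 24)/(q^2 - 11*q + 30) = (q + 4)/(q - 5)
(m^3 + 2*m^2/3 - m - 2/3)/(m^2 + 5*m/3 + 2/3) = m - 1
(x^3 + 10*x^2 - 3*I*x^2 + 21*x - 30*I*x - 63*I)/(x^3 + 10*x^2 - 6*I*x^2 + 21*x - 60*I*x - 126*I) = (x - 3*I)/(x - 6*I)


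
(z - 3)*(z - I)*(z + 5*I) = z^3 - 3*z^2 + 4*I*z^2 + 5*z - 12*I*z - 15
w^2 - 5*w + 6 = (w - 3)*(w - 2)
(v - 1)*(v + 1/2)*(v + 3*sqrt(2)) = v^3 - v^2/2 + 3*sqrt(2)*v^2 - 3*sqrt(2)*v/2 - v/2 - 3*sqrt(2)/2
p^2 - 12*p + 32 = (p - 8)*(p - 4)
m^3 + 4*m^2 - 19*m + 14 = (m - 2)*(m - 1)*(m + 7)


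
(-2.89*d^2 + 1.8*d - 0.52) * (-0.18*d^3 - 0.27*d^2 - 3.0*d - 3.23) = 0.5202*d^5 + 0.4563*d^4 + 8.2776*d^3 + 4.0751*d^2 - 4.254*d + 1.6796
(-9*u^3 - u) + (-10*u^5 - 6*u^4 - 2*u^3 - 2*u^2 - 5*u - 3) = -10*u^5 - 6*u^4 - 11*u^3 - 2*u^2 - 6*u - 3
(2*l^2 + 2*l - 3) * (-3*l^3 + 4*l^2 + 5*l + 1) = -6*l^5 + 2*l^4 + 27*l^3 - 13*l - 3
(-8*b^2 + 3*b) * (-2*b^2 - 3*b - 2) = 16*b^4 + 18*b^3 + 7*b^2 - 6*b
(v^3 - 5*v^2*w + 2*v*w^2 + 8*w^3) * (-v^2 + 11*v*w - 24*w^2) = -v^5 + 16*v^4*w - 81*v^3*w^2 + 134*v^2*w^3 + 40*v*w^4 - 192*w^5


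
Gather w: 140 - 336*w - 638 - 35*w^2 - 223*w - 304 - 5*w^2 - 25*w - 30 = -40*w^2 - 584*w - 832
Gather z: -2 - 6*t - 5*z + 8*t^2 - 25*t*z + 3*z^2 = 8*t^2 - 6*t + 3*z^2 + z*(-25*t - 5) - 2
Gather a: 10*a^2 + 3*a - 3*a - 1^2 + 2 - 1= 10*a^2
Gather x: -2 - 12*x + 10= 8 - 12*x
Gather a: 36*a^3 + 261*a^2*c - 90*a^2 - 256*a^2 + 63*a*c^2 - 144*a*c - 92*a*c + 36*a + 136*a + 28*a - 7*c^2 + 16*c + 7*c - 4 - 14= 36*a^3 + a^2*(261*c - 346) + a*(63*c^2 - 236*c + 200) - 7*c^2 + 23*c - 18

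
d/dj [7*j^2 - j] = 14*j - 1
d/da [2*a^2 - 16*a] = 4*a - 16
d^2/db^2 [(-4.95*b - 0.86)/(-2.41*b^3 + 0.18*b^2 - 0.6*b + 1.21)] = (172.50057*b^5 + 47.055732*b^4 - 19.963728*b^3 + 180.844884*b^2 + 8.021136*b + 7.431984)/(13.997521*b^9 - 3.136374*b^8 + 10.688832*b^7 - 22.650915*b^6 + 5.810508*b^5 - 10.809972*b^4 + 11.585523*b^3 - 2.097414*b^2 + 2.63538*b - 1.771561)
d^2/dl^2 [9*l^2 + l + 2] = 18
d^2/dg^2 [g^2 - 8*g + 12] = 2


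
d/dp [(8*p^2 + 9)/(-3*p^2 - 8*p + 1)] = 2*(-32*p^2 + 35*p + 36)/(9*p^4 + 48*p^3 + 58*p^2 - 16*p + 1)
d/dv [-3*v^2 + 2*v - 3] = 2 - 6*v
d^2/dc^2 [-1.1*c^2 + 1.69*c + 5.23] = -2.20000000000000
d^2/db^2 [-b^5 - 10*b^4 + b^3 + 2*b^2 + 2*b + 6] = -20*b^3 - 120*b^2 + 6*b + 4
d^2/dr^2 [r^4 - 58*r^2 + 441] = 12*r^2 - 116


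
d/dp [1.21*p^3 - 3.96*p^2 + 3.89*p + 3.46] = 3.63*p^2 - 7.92*p + 3.89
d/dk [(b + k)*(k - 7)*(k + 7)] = 2*b*k + 3*k^2 - 49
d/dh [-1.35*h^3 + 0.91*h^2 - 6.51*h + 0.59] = -4.05*h^2 + 1.82*h - 6.51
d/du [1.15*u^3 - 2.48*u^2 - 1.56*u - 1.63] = 3.45*u^2 - 4.96*u - 1.56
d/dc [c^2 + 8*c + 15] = 2*c + 8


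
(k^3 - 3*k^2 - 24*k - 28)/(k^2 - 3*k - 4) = (-k^3 + 3*k^2 + 24*k + 28)/(-k^2 + 3*k + 4)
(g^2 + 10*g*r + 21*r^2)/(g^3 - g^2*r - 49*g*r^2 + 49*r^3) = (g + 3*r)/(g^2 - 8*g*r + 7*r^2)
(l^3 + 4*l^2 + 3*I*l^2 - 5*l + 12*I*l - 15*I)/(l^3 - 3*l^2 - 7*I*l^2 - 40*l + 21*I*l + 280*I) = (l^2 + l*(-1 + 3*I) - 3*I)/(l^2 - l*(8 + 7*I) + 56*I)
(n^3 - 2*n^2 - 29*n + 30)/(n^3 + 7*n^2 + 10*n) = (n^2 - 7*n + 6)/(n*(n + 2))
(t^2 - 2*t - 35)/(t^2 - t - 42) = (t + 5)/(t + 6)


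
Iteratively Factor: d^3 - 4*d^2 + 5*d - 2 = (d - 1)*(d^2 - 3*d + 2) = (d - 2)*(d - 1)*(d - 1)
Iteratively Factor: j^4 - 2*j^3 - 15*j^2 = (j + 3)*(j^3 - 5*j^2) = j*(j + 3)*(j^2 - 5*j) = j*(j - 5)*(j + 3)*(j)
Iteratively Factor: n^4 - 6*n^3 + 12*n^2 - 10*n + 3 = (n - 1)*(n^3 - 5*n^2 + 7*n - 3) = (n - 3)*(n - 1)*(n^2 - 2*n + 1) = (n - 3)*(n - 1)^2*(n - 1)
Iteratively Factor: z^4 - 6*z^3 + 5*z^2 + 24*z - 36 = (z - 2)*(z^3 - 4*z^2 - 3*z + 18) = (z - 3)*(z - 2)*(z^2 - z - 6) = (z - 3)^2*(z - 2)*(z + 2)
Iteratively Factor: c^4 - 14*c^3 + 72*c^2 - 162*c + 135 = (c - 5)*(c^3 - 9*c^2 + 27*c - 27) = (c - 5)*(c - 3)*(c^2 - 6*c + 9) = (c - 5)*(c - 3)^2*(c - 3)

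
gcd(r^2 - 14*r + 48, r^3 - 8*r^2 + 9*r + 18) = r - 6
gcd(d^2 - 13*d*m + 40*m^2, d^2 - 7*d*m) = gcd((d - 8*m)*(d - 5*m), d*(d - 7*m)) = 1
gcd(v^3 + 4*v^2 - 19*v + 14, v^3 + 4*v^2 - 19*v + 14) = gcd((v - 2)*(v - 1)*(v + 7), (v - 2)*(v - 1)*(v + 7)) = v^3 + 4*v^2 - 19*v + 14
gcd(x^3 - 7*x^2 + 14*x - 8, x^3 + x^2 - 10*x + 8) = x^2 - 3*x + 2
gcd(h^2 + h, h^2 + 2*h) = h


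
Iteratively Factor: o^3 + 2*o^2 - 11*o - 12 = (o + 4)*(o^2 - 2*o - 3) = (o - 3)*(o + 4)*(o + 1)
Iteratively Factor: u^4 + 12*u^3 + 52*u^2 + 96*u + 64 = (u + 4)*(u^3 + 8*u^2 + 20*u + 16) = (u + 2)*(u + 4)*(u^2 + 6*u + 8) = (u + 2)^2*(u + 4)*(u + 4)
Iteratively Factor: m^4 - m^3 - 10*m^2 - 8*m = (m + 1)*(m^3 - 2*m^2 - 8*m) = m*(m + 1)*(m^2 - 2*m - 8) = m*(m + 1)*(m + 2)*(m - 4)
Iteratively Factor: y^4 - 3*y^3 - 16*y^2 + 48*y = (y - 4)*(y^3 + y^2 - 12*y) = (y - 4)*(y - 3)*(y^2 + 4*y) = y*(y - 4)*(y - 3)*(y + 4)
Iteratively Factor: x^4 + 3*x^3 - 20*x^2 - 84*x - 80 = (x + 2)*(x^3 + x^2 - 22*x - 40) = (x + 2)^2*(x^2 - x - 20) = (x + 2)^2*(x + 4)*(x - 5)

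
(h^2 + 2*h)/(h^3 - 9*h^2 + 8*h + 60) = h/(h^2 - 11*h + 30)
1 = 1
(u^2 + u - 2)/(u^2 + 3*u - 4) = (u + 2)/(u + 4)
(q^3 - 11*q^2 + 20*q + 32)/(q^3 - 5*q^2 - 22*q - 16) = (q - 4)/(q + 2)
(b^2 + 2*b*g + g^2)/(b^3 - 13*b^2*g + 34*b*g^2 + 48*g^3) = (b + g)/(b^2 - 14*b*g + 48*g^2)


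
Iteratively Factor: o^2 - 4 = (o - 2)*(o + 2)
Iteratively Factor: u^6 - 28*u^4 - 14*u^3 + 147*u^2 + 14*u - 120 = (u + 1)*(u^5 - u^4 - 27*u^3 + 13*u^2 + 134*u - 120) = (u - 5)*(u + 1)*(u^4 + 4*u^3 - 7*u^2 - 22*u + 24) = (u - 5)*(u - 2)*(u + 1)*(u^3 + 6*u^2 + 5*u - 12) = (u - 5)*(u - 2)*(u - 1)*(u + 1)*(u^2 + 7*u + 12) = (u - 5)*(u - 2)*(u - 1)*(u + 1)*(u + 3)*(u + 4)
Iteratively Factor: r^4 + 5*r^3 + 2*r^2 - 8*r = (r + 2)*(r^3 + 3*r^2 - 4*r) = (r + 2)*(r + 4)*(r^2 - r) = r*(r + 2)*(r + 4)*(r - 1)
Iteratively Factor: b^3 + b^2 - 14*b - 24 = (b - 4)*(b^2 + 5*b + 6) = (b - 4)*(b + 2)*(b + 3)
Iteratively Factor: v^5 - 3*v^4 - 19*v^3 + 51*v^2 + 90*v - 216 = (v + 3)*(v^4 - 6*v^3 - v^2 + 54*v - 72) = (v - 3)*(v + 3)*(v^3 - 3*v^2 - 10*v + 24) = (v - 3)*(v + 3)^2*(v^2 - 6*v + 8) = (v - 4)*(v - 3)*(v + 3)^2*(v - 2)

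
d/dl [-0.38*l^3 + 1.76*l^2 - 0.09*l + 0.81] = -1.14*l^2 + 3.52*l - 0.09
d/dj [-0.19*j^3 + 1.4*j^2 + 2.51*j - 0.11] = -0.57*j^2 + 2.8*j + 2.51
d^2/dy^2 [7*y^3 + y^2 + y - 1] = 42*y + 2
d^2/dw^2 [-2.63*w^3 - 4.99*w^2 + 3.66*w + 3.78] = -15.78*w - 9.98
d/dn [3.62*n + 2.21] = 3.62000000000000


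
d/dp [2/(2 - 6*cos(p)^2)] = -12*sin(2*p)/(3*cos(2*p) + 1)^2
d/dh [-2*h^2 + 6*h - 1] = 6 - 4*h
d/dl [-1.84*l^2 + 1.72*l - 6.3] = 1.72 - 3.68*l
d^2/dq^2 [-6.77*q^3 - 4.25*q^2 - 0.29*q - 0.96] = -40.62*q - 8.5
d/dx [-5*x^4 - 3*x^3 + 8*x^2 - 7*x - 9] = -20*x^3 - 9*x^2 + 16*x - 7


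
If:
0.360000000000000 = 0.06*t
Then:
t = 6.00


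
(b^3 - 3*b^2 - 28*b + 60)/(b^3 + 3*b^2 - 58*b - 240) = (b^2 - 8*b + 12)/(b^2 - 2*b - 48)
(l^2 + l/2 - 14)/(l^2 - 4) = (l^2 + l/2 - 14)/(l^2 - 4)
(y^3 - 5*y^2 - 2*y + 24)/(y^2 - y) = (y^3 - 5*y^2 - 2*y + 24)/(y*(y - 1))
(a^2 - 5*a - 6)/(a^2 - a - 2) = (a - 6)/(a - 2)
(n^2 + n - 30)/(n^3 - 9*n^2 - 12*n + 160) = (n + 6)/(n^2 - 4*n - 32)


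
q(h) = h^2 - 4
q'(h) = 2*h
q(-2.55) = 2.50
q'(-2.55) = -5.10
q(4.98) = 20.80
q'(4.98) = 9.96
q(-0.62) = -3.62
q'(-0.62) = -1.24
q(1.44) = -1.93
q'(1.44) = 2.88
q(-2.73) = 3.45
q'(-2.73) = -5.46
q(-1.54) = -1.63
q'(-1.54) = -3.08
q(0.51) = -3.74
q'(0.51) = 1.02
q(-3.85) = 10.82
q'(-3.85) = -7.70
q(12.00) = 140.00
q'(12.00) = 24.00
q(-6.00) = 32.00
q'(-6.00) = -12.00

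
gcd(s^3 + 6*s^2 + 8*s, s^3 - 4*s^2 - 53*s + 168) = 1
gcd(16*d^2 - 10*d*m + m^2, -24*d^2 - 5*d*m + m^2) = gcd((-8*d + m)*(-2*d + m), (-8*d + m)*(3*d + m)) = 8*d - m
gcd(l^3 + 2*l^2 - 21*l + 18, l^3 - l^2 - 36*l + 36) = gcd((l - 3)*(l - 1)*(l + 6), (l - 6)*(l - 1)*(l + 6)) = l^2 + 5*l - 6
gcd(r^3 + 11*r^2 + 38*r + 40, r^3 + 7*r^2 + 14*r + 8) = r^2 + 6*r + 8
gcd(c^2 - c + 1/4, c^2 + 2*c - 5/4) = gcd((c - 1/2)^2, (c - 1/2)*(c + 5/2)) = c - 1/2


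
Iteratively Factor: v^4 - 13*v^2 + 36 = (v - 3)*(v^3 + 3*v^2 - 4*v - 12) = (v - 3)*(v - 2)*(v^2 + 5*v + 6) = (v - 3)*(v - 2)*(v + 3)*(v + 2)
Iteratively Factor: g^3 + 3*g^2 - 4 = (g - 1)*(g^2 + 4*g + 4) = (g - 1)*(g + 2)*(g + 2)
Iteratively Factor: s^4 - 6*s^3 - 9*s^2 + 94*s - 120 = (s - 5)*(s^3 - s^2 - 14*s + 24) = (s - 5)*(s + 4)*(s^2 - 5*s + 6) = (s - 5)*(s - 3)*(s + 4)*(s - 2)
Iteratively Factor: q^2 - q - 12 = (q + 3)*(q - 4)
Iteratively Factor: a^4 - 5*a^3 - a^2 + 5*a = (a)*(a^3 - 5*a^2 - a + 5) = a*(a - 5)*(a^2 - 1) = a*(a - 5)*(a - 1)*(a + 1)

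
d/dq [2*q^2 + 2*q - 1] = 4*q + 2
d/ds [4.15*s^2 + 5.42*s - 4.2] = 8.3*s + 5.42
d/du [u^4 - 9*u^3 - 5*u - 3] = 4*u^3 - 27*u^2 - 5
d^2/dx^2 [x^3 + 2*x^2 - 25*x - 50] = 6*x + 4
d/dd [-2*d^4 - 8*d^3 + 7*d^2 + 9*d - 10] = -8*d^3 - 24*d^2 + 14*d + 9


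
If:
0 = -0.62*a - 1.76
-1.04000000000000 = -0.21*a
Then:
No Solution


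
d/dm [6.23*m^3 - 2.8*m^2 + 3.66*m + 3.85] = 18.69*m^2 - 5.6*m + 3.66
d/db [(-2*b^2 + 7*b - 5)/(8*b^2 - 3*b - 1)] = 2*(-25*b^2 + 42*b - 11)/(64*b^4 - 48*b^3 - 7*b^2 + 6*b + 1)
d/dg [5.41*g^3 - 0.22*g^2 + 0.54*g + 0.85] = 16.23*g^2 - 0.44*g + 0.54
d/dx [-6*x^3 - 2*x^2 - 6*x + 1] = -18*x^2 - 4*x - 6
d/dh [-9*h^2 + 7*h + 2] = 7 - 18*h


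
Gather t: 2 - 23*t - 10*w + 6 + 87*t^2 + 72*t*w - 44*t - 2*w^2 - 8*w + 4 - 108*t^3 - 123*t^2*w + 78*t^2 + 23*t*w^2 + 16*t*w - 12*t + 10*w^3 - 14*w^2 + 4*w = -108*t^3 + t^2*(165 - 123*w) + t*(23*w^2 + 88*w - 79) + 10*w^3 - 16*w^2 - 14*w + 12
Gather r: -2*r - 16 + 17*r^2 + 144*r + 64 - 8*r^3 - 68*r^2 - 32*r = -8*r^3 - 51*r^2 + 110*r + 48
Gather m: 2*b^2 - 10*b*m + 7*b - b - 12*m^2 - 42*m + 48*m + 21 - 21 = 2*b^2 + 6*b - 12*m^2 + m*(6 - 10*b)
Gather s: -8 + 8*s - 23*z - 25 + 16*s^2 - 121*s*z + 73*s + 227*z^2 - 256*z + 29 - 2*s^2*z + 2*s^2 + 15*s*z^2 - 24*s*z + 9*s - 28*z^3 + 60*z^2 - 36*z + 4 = s^2*(18 - 2*z) + s*(15*z^2 - 145*z + 90) - 28*z^3 + 287*z^2 - 315*z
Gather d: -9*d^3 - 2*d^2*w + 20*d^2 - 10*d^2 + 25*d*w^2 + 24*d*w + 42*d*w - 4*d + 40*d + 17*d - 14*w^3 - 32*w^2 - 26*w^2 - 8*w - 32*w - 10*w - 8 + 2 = -9*d^3 + d^2*(10 - 2*w) + d*(25*w^2 + 66*w + 53) - 14*w^3 - 58*w^2 - 50*w - 6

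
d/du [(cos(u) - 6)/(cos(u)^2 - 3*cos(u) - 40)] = (cos(u)^2 - 12*cos(u) + 58)*sin(u)/(sin(u)^2 + 3*cos(u) + 39)^2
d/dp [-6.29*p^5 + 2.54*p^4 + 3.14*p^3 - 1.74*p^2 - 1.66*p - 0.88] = -31.45*p^4 + 10.16*p^3 + 9.42*p^2 - 3.48*p - 1.66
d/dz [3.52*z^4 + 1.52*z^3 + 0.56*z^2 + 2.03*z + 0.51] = 14.08*z^3 + 4.56*z^2 + 1.12*z + 2.03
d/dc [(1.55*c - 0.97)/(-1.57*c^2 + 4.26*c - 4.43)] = (2.4335*c^2 - 3.0458*c - 2.7343)/(2.4649*c^4 - 13.3764*c^3 + 32.0578*c^2 - 37.7436*c + 19.6249)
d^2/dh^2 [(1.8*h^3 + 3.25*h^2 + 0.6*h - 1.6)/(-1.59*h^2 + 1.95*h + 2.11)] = (7.105427357601e-15*h^4 - 48.95361*h^3 - 85.58739*h^2 - 89.92512*h - 1.09757)/(4.019679*h^6 - 14.789385*h^5 + 2.135052*h^4 + 31.837455*h^3 - 2.833308*h^2 - 26.044785*h - 9.393931)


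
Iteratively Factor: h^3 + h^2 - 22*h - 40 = (h + 4)*(h^2 - 3*h - 10) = (h + 2)*(h + 4)*(h - 5)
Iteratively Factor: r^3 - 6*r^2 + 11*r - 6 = (r - 1)*(r^2 - 5*r + 6) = (r - 2)*(r - 1)*(r - 3)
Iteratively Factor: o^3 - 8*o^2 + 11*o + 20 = (o - 5)*(o^2 - 3*o - 4) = (o - 5)*(o - 4)*(o + 1)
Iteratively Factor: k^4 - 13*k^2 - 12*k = (k - 4)*(k^3 + 4*k^2 + 3*k) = k*(k - 4)*(k^2 + 4*k + 3) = k*(k - 4)*(k + 1)*(k + 3)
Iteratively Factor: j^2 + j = (j + 1)*(j)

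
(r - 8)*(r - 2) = r^2 - 10*r + 16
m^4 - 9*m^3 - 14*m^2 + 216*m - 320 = (m - 8)*(m - 4)*(m - 2)*(m + 5)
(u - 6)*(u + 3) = u^2 - 3*u - 18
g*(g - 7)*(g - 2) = g^3 - 9*g^2 + 14*g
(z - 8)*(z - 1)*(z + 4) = z^3 - 5*z^2 - 28*z + 32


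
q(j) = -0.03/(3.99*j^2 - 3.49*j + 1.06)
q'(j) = -0.03*(3.49 - 7.98*j)/(3.99*j^2 - 3.49*j + 1.06)^2 = (0.2394*j - 0.1047)/(3.99*j^2 - 3.49*j + 1.06)^2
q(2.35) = -0.00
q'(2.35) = 0.00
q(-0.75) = -0.01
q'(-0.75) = -0.01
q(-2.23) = -0.00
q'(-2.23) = -0.00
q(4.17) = -0.00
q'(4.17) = 0.00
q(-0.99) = -0.00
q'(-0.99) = -0.00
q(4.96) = -0.00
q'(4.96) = 0.00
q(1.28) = -0.01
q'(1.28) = 0.02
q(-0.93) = -0.00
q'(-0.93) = -0.01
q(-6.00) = -0.00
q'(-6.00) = -0.00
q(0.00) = -0.03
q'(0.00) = -0.09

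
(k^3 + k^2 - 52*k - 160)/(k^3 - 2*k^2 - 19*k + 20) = (k^2 - 3*k - 40)/(k^2 - 6*k + 5)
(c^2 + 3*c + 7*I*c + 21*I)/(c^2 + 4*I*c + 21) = (c + 3)/(c - 3*I)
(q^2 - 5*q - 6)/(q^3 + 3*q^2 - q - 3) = (q - 6)/(q^2 + 2*q - 3)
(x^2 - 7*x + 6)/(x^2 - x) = (x - 6)/x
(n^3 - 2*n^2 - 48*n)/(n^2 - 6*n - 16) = n*(n + 6)/(n + 2)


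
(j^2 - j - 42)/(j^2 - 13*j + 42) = (j + 6)/(j - 6)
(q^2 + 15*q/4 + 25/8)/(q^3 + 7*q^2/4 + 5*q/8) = (2*q + 5)/(q*(2*q + 1))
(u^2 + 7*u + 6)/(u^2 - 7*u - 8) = (u + 6)/(u - 8)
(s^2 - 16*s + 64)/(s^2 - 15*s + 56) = (s - 8)/(s - 7)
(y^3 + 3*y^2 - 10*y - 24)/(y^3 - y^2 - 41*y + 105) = (y^2 + 6*y + 8)/(y^2 + 2*y - 35)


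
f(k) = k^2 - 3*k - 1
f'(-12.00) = -27.00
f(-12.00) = 179.00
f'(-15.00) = -33.00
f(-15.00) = 269.00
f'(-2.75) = -8.50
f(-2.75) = 14.81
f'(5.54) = 8.08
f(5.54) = 13.07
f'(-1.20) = -5.40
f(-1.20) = 4.04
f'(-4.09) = -11.18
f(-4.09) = 28.00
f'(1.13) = -0.74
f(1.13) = -3.11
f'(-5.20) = -13.40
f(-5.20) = 41.64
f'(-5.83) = -14.66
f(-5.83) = 50.48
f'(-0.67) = -4.34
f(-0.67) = 1.46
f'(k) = 2*k - 3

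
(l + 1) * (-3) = -3*l - 3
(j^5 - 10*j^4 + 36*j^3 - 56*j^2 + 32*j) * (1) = j^5 - 10*j^4 + 36*j^3 - 56*j^2 + 32*j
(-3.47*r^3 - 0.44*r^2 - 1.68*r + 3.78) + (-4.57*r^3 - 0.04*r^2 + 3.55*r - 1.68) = -8.04*r^3 - 0.48*r^2 + 1.87*r + 2.1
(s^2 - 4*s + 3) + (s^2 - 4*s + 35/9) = 2*s^2 - 8*s + 62/9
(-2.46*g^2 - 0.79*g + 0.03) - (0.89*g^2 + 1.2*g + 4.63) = -3.35*g^2 - 1.99*g - 4.6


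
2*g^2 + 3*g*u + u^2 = (g + u)*(2*g + u)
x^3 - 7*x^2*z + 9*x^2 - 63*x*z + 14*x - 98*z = (x + 2)*(x + 7)*(x - 7*z)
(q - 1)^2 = q^2 - 2*q + 1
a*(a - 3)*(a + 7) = a^3 + 4*a^2 - 21*a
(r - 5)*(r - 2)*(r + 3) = r^3 - 4*r^2 - 11*r + 30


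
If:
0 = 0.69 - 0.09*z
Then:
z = 7.67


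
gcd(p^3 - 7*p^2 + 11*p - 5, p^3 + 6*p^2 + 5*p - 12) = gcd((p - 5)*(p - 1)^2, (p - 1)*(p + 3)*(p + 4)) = p - 1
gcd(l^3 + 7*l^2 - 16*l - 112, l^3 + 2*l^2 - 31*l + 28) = l^2 + 3*l - 28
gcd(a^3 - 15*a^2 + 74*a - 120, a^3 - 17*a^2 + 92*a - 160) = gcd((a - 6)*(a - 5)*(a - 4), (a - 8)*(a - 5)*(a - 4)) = a^2 - 9*a + 20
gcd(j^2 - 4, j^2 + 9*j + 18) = 1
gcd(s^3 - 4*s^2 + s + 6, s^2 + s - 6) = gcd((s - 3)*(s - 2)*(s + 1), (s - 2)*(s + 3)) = s - 2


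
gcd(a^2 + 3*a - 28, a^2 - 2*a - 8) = a - 4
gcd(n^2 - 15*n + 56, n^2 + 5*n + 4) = 1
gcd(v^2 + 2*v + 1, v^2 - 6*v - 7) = v + 1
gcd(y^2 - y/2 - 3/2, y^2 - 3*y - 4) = y + 1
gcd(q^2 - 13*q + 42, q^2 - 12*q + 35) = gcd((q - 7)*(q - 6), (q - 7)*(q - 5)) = q - 7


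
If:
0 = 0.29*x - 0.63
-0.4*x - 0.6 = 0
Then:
No Solution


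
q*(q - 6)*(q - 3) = q^3 - 9*q^2 + 18*q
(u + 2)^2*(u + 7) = u^3 + 11*u^2 + 32*u + 28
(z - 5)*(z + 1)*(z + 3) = z^3 - z^2 - 17*z - 15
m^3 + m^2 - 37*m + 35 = (m - 5)*(m - 1)*(m + 7)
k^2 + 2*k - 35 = (k - 5)*(k + 7)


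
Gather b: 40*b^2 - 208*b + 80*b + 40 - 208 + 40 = 40*b^2 - 128*b - 128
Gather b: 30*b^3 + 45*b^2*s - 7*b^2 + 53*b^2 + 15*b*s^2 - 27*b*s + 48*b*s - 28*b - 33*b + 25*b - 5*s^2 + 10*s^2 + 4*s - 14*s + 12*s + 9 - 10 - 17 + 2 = 30*b^3 + b^2*(45*s + 46) + b*(15*s^2 + 21*s - 36) + 5*s^2 + 2*s - 16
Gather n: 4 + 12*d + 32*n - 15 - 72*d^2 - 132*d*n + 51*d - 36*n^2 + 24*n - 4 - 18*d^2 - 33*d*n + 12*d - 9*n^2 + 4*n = -90*d^2 + 75*d - 45*n^2 + n*(60 - 165*d) - 15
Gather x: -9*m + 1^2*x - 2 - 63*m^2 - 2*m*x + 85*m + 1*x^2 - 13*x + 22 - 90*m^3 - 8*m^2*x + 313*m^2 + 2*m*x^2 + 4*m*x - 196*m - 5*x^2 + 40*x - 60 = -90*m^3 + 250*m^2 - 120*m + x^2*(2*m - 4) + x*(-8*m^2 + 2*m + 28) - 40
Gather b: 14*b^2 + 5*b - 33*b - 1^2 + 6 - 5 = 14*b^2 - 28*b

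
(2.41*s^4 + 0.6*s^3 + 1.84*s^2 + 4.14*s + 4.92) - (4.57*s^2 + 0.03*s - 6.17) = 2.41*s^4 + 0.6*s^3 - 2.73*s^2 + 4.11*s + 11.09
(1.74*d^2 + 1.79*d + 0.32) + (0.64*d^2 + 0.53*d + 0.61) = 2.38*d^2 + 2.32*d + 0.93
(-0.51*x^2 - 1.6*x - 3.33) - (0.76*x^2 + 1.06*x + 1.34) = -1.27*x^2 - 2.66*x - 4.67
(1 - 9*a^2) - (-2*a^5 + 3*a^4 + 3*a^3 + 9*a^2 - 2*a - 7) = 2*a^5 - 3*a^4 - 3*a^3 - 18*a^2 + 2*a + 8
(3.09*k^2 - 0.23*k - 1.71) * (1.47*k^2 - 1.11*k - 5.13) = 4.5423*k^4 - 3.768*k^3 - 18.1101*k^2 + 3.078*k + 8.7723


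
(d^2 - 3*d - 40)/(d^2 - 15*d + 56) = (d + 5)/(d - 7)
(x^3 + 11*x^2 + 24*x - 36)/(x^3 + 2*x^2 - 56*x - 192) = (x^2 + 5*x - 6)/(x^2 - 4*x - 32)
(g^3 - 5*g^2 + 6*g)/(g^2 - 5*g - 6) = g*(-g^2 + 5*g - 6)/(-g^2 + 5*g + 6)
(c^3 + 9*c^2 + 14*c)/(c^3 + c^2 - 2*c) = (c + 7)/(c - 1)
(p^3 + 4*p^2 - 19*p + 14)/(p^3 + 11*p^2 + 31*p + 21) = (p^2 - 3*p + 2)/(p^2 + 4*p + 3)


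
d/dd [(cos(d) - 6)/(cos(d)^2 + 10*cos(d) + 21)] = (cos(d)^2 - 12*cos(d) - 81)*sin(d)/(cos(d)^2 + 10*cos(d) + 21)^2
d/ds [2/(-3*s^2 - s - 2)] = 2*(6*s + 1)/(3*s^2 + s + 2)^2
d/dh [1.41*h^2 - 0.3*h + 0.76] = 2.82*h - 0.3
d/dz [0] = 0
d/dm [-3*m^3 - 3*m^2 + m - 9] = -9*m^2 - 6*m + 1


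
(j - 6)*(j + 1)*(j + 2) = j^3 - 3*j^2 - 16*j - 12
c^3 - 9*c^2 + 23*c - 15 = (c - 5)*(c - 3)*(c - 1)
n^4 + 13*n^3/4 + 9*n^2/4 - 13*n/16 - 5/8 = (n - 1/2)*(n + 1/2)*(n + 5/4)*(n + 2)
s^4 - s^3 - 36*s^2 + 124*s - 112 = (s - 4)*(s - 2)^2*(s + 7)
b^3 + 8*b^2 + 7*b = b*(b + 1)*(b + 7)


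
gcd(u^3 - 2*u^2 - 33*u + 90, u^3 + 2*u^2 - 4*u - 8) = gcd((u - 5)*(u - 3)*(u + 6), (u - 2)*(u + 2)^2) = 1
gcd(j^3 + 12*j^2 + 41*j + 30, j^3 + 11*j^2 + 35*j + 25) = j^2 + 6*j + 5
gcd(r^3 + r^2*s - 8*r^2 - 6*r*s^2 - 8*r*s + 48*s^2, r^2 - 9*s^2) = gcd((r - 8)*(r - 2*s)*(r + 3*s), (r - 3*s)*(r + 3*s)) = r + 3*s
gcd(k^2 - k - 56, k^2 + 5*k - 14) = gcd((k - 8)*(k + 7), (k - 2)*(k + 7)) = k + 7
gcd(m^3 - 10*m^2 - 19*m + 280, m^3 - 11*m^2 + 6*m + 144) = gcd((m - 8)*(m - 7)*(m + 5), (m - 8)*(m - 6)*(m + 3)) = m - 8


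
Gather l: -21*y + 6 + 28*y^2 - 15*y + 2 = 28*y^2 - 36*y + 8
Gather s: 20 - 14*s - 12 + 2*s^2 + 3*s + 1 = 2*s^2 - 11*s + 9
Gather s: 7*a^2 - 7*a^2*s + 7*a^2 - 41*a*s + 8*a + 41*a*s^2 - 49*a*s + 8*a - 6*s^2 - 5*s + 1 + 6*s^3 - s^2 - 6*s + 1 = 14*a^2 + 16*a + 6*s^3 + s^2*(41*a - 7) + s*(-7*a^2 - 90*a - 11) + 2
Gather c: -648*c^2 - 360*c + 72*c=-648*c^2 - 288*c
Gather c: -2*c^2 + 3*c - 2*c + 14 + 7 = -2*c^2 + c + 21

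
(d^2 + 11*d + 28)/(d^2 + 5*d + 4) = (d + 7)/(d + 1)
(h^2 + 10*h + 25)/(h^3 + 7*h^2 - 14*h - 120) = (h + 5)/(h^2 + 2*h - 24)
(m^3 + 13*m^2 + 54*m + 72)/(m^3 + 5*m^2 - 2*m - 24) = (m + 6)/(m - 2)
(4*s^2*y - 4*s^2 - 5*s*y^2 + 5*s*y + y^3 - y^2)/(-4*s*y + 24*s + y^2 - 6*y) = (-s*y + s + y^2 - y)/(y - 6)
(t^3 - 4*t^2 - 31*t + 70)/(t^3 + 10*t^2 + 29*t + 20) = (t^2 - 9*t + 14)/(t^2 + 5*t + 4)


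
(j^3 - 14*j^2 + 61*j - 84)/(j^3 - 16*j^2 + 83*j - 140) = (j - 3)/(j - 5)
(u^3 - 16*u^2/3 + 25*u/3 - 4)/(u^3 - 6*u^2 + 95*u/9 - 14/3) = 3*(3*u^2 - 7*u + 4)/(9*u^2 - 27*u + 14)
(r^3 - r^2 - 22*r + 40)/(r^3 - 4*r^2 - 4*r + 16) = (r + 5)/(r + 2)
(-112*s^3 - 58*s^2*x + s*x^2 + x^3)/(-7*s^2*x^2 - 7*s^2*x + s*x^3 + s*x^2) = (112*s^3 + 58*s^2*x - s*x^2 - x^3)/(s*x*(7*s*x + 7*s - x^2 - x))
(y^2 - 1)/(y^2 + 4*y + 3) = (y - 1)/(y + 3)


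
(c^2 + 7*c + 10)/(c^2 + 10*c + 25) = (c + 2)/(c + 5)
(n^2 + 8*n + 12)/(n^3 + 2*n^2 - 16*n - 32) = (n + 6)/(n^2 - 16)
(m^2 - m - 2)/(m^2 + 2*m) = (m^2 - m - 2)/(m*(m + 2))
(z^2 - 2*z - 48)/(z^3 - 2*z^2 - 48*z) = 1/z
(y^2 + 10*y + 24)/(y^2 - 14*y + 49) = (y^2 + 10*y + 24)/(y^2 - 14*y + 49)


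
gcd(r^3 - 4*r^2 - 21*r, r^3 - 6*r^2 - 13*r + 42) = r^2 - 4*r - 21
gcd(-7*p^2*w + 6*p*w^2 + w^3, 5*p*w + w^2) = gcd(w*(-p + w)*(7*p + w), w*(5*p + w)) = w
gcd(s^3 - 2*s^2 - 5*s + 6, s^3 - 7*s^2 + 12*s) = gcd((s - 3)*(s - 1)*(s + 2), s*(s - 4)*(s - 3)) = s - 3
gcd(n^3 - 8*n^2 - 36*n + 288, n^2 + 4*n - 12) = n + 6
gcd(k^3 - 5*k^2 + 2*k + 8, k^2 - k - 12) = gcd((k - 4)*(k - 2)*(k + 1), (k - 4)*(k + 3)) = k - 4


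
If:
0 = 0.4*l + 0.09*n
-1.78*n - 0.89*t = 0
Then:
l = 0.1125*t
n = -0.5*t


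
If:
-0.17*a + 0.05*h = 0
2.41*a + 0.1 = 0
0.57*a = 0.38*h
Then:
No Solution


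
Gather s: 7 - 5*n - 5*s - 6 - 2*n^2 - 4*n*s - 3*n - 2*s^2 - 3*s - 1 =-2*n^2 - 8*n - 2*s^2 + s*(-4*n - 8)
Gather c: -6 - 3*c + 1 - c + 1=-4*c - 4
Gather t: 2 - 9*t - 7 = -9*t - 5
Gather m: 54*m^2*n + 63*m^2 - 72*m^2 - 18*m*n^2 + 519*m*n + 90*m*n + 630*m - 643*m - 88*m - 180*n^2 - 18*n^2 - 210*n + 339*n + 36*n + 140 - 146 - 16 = m^2*(54*n - 9) + m*(-18*n^2 + 609*n - 101) - 198*n^2 + 165*n - 22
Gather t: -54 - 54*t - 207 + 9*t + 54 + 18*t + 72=-27*t - 135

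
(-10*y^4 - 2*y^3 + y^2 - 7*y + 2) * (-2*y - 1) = 20*y^5 + 14*y^4 + 13*y^2 + 3*y - 2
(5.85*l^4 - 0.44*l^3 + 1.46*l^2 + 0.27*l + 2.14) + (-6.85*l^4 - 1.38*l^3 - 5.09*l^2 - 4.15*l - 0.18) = -1.0*l^4 - 1.82*l^3 - 3.63*l^2 - 3.88*l + 1.96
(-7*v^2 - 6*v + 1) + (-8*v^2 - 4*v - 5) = -15*v^2 - 10*v - 4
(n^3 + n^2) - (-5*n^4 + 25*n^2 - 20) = 5*n^4 + n^3 - 24*n^2 + 20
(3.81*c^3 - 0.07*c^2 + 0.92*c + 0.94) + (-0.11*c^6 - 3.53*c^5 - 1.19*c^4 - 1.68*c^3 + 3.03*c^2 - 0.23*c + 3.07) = -0.11*c^6 - 3.53*c^5 - 1.19*c^4 + 2.13*c^3 + 2.96*c^2 + 0.69*c + 4.01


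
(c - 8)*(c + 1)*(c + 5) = c^3 - 2*c^2 - 43*c - 40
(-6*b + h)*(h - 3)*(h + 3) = -6*b*h^2 + 54*b + h^3 - 9*h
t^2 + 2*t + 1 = (t + 1)^2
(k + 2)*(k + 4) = k^2 + 6*k + 8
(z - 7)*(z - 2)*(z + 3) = z^3 - 6*z^2 - 13*z + 42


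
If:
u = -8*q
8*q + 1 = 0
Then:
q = -1/8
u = 1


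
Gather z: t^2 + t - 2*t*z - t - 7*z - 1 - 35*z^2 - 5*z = t^2 - 35*z^2 + z*(-2*t - 12) - 1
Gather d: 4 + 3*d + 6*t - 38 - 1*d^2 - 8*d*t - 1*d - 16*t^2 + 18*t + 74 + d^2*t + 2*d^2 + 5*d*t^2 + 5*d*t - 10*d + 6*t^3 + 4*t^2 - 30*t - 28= d^2*(t + 1) + d*(5*t^2 - 3*t - 8) + 6*t^3 - 12*t^2 - 6*t + 12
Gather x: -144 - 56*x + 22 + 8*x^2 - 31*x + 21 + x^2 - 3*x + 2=9*x^2 - 90*x - 99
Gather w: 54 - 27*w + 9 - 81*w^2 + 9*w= -81*w^2 - 18*w + 63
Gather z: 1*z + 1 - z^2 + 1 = -z^2 + z + 2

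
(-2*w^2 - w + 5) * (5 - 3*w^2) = 6*w^4 + 3*w^3 - 25*w^2 - 5*w + 25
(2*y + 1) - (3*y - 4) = 5 - y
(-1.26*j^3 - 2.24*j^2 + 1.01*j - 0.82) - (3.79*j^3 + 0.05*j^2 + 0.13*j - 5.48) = -5.05*j^3 - 2.29*j^2 + 0.88*j + 4.66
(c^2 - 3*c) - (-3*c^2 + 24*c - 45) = 4*c^2 - 27*c + 45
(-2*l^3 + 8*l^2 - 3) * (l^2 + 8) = -2*l^5 + 8*l^4 - 16*l^3 + 61*l^2 - 24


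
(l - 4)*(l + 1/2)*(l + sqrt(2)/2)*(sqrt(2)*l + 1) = sqrt(2)*l^4 - 7*sqrt(2)*l^3/2 + 2*l^3 - 7*l^2 - 3*sqrt(2)*l^2/2 - 4*l - 7*sqrt(2)*l/4 - sqrt(2)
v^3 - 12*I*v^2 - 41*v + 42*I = (v - 7*I)*(v - 3*I)*(v - 2*I)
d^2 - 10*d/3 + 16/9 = (d - 8/3)*(d - 2/3)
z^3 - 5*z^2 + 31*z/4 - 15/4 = (z - 5/2)*(z - 3/2)*(z - 1)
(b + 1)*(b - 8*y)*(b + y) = b^3 - 7*b^2*y + b^2 - 8*b*y^2 - 7*b*y - 8*y^2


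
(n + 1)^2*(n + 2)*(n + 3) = n^4 + 7*n^3 + 17*n^2 + 17*n + 6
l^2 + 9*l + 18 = (l + 3)*(l + 6)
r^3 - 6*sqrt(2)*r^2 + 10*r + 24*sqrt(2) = (r - 4*sqrt(2))*(r - 3*sqrt(2))*(r + sqrt(2))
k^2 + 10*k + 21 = (k + 3)*(k + 7)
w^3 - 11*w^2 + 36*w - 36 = (w - 6)*(w - 3)*(w - 2)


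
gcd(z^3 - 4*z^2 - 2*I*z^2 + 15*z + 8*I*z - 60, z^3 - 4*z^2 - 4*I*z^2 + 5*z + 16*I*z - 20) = z^2 + z*(-4 - 5*I) + 20*I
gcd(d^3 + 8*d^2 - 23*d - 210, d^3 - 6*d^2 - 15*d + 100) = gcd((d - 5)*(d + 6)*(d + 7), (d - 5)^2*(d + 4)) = d - 5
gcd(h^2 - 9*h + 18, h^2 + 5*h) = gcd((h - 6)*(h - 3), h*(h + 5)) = 1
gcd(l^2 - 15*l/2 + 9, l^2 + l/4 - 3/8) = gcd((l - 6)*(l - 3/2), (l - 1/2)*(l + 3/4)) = 1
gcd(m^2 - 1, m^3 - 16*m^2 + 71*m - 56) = m - 1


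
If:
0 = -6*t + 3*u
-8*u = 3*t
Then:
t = 0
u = 0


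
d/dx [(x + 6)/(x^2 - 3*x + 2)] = (x^2 - 3*x - (x + 6)*(2*x - 3) + 2)/(x^2 - 3*x + 2)^2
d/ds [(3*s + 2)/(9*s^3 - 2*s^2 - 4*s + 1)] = (-54*s^3 - 48*s^2 + 8*s + 11)/(81*s^6 - 36*s^5 - 68*s^4 + 34*s^3 + 12*s^2 - 8*s + 1)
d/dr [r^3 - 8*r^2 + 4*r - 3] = 3*r^2 - 16*r + 4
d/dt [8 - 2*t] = -2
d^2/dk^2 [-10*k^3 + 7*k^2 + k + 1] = 14 - 60*k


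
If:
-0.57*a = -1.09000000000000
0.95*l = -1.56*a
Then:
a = 1.91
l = -3.14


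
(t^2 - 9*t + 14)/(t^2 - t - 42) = (t - 2)/(t + 6)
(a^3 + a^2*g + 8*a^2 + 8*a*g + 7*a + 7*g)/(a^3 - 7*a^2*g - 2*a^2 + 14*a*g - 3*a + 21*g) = (a^2 + a*g + 7*a + 7*g)/(a^2 - 7*a*g - 3*a + 21*g)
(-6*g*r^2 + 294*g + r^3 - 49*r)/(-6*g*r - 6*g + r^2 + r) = (r^2 - 49)/(r + 1)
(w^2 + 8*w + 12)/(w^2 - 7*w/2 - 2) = 2*(w^2 + 8*w + 12)/(2*w^2 - 7*w - 4)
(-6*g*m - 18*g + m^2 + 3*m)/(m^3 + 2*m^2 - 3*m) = (-6*g + m)/(m*(m - 1))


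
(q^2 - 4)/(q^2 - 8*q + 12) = (q + 2)/(q - 6)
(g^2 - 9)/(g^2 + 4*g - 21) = (g + 3)/(g + 7)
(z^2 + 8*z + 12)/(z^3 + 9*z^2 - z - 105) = (z^2 + 8*z + 12)/(z^3 + 9*z^2 - z - 105)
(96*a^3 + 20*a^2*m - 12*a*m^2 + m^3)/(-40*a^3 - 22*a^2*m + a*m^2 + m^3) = (-48*a^2 + 14*a*m - m^2)/(20*a^2 + a*m - m^2)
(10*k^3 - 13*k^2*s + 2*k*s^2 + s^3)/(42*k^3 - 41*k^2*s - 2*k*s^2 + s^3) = (-10*k^2 + 3*k*s + s^2)/(-42*k^2 - k*s + s^2)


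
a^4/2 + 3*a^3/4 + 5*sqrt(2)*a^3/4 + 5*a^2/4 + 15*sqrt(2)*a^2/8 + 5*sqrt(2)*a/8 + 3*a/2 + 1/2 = (a/2 + sqrt(2))*(a + 1/2)*(a + 1)*(a + sqrt(2)/2)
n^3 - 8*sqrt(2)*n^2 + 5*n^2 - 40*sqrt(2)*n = n*(n + 5)*(n - 8*sqrt(2))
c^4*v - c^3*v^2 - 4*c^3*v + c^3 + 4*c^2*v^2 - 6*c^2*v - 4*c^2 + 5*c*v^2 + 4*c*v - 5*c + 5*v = (c - 5)*(c + 1)*(c - v)*(c*v + 1)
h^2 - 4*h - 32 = (h - 8)*(h + 4)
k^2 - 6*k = k*(k - 6)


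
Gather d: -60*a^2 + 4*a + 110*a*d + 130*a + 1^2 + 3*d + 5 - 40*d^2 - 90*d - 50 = -60*a^2 + 134*a - 40*d^2 + d*(110*a - 87) - 44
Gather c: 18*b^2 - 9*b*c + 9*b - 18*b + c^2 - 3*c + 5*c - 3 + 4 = 18*b^2 - 9*b + c^2 + c*(2 - 9*b) + 1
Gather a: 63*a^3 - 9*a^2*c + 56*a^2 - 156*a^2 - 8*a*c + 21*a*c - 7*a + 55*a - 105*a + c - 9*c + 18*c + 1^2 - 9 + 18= 63*a^3 + a^2*(-9*c - 100) + a*(13*c - 57) + 10*c + 10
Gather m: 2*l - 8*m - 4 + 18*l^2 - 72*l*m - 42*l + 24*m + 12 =18*l^2 - 40*l + m*(16 - 72*l) + 8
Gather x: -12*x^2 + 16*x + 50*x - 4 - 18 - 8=-12*x^2 + 66*x - 30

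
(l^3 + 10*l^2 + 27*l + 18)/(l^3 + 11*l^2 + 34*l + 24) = (l + 3)/(l + 4)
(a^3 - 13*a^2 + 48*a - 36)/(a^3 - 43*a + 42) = (a - 6)/(a + 7)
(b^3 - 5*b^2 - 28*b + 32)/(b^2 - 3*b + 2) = (b^2 - 4*b - 32)/(b - 2)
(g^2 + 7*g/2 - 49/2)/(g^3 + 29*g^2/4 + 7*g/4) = 2*(2*g - 7)/(g*(4*g + 1))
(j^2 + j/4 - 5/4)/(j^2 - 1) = (j + 5/4)/(j + 1)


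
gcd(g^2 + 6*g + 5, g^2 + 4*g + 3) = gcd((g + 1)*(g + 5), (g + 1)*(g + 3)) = g + 1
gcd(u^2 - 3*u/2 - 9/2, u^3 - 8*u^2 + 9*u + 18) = u - 3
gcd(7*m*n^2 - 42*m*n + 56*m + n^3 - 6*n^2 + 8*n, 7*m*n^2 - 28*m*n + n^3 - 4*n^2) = 7*m*n - 28*m + n^2 - 4*n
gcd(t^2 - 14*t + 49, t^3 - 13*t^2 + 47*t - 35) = t - 7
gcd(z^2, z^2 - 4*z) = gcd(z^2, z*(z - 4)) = z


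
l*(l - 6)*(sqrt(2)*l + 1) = sqrt(2)*l^3 - 6*sqrt(2)*l^2 + l^2 - 6*l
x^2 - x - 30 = (x - 6)*(x + 5)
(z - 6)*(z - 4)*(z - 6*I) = z^3 - 10*z^2 - 6*I*z^2 + 24*z + 60*I*z - 144*I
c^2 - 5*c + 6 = (c - 3)*(c - 2)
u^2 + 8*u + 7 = (u + 1)*(u + 7)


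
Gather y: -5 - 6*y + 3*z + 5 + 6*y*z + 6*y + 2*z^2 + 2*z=6*y*z + 2*z^2 + 5*z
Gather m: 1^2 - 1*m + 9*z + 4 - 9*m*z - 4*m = m*(-9*z - 5) + 9*z + 5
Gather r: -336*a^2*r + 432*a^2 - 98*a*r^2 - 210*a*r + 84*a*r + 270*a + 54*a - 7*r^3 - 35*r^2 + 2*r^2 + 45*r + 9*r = 432*a^2 + 324*a - 7*r^3 + r^2*(-98*a - 33) + r*(-336*a^2 - 126*a + 54)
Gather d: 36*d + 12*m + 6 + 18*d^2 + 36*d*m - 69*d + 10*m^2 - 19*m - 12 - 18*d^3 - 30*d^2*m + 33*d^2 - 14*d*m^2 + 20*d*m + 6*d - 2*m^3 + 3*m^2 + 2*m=-18*d^3 + d^2*(51 - 30*m) + d*(-14*m^2 + 56*m - 27) - 2*m^3 + 13*m^2 - 5*m - 6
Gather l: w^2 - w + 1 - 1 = w^2 - w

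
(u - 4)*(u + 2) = u^2 - 2*u - 8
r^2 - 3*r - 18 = (r - 6)*(r + 3)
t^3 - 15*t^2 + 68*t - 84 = (t - 7)*(t - 6)*(t - 2)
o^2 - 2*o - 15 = (o - 5)*(o + 3)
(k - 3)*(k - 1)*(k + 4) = k^3 - 13*k + 12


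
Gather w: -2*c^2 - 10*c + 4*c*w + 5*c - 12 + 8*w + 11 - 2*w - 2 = -2*c^2 - 5*c + w*(4*c + 6) - 3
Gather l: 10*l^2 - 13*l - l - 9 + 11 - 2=10*l^2 - 14*l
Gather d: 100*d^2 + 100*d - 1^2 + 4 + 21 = 100*d^2 + 100*d + 24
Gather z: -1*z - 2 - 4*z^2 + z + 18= 16 - 4*z^2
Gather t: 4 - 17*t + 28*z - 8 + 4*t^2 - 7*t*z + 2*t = 4*t^2 + t*(-7*z - 15) + 28*z - 4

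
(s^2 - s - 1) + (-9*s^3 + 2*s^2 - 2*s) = -9*s^3 + 3*s^2 - 3*s - 1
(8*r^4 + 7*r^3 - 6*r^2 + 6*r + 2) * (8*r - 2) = 64*r^5 + 40*r^4 - 62*r^3 + 60*r^2 + 4*r - 4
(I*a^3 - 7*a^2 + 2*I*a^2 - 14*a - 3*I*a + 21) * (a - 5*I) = I*a^4 - 2*a^3 + 2*I*a^3 - 4*a^2 + 32*I*a^2 + 6*a + 70*I*a - 105*I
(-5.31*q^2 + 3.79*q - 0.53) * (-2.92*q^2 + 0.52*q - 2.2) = 15.5052*q^4 - 13.828*q^3 + 15.2004*q^2 - 8.6136*q + 1.166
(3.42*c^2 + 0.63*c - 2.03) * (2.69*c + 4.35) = 9.1998*c^3 + 16.5717*c^2 - 2.7202*c - 8.8305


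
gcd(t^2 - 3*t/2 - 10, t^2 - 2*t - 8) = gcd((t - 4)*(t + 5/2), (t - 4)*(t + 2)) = t - 4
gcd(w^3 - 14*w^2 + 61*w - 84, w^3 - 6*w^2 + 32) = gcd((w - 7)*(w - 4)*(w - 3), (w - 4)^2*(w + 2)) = w - 4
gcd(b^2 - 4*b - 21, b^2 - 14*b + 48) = 1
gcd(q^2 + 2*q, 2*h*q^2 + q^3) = q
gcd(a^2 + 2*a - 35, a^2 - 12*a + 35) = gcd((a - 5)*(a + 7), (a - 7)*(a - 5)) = a - 5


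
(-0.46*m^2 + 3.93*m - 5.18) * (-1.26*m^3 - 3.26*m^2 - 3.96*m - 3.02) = 0.5796*m^5 - 3.4522*m^4 - 4.4634*m^3 + 2.7132*m^2 + 8.6442*m + 15.6436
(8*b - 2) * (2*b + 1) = 16*b^2 + 4*b - 2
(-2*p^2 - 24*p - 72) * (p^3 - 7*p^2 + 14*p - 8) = -2*p^5 - 10*p^4 + 68*p^3 + 184*p^2 - 816*p + 576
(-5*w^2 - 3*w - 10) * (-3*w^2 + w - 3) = 15*w^4 + 4*w^3 + 42*w^2 - w + 30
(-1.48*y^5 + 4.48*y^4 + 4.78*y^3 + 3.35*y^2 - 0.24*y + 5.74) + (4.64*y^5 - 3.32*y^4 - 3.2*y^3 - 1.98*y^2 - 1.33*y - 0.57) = 3.16*y^5 + 1.16*y^4 + 1.58*y^3 + 1.37*y^2 - 1.57*y + 5.17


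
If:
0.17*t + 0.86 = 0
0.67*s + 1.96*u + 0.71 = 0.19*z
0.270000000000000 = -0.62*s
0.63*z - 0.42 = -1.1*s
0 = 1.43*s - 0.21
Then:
No Solution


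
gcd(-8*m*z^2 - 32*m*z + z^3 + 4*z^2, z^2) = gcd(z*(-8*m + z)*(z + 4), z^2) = z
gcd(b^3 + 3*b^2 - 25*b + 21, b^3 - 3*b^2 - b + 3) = b^2 - 4*b + 3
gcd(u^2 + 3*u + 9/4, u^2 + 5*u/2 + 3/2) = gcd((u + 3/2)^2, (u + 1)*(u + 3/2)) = u + 3/2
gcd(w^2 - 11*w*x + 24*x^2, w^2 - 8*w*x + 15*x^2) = -w + 3*x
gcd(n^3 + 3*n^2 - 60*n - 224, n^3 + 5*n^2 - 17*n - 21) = n + 7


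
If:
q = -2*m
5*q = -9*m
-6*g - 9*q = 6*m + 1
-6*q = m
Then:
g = -1/6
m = 0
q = 0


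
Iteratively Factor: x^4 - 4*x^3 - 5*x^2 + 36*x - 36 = (x - 2)*(x^3 - 2*x^2 - 9*x + 18) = (x - 2)^2*(x^2 - 9) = (x - 3)*(x - 2)^2*(x + 3)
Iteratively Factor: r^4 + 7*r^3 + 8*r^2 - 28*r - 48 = (r - 2)*(r^3 + 9*r^2 + 26*r + 24) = (r - 2)*(r + 2)*(r^2 + 7*r + 12) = (r - 2)*(r + 2)*(r + 3)*(r + 4)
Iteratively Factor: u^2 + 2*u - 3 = (u + 3)*(u - 1)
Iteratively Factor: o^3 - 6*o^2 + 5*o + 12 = (o + 1)*(o^2 - 7*o + 12) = (o - 4)*(o + 1)*(o - 3)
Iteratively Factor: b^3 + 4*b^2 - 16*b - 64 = (b + 4)*(b^2 - 16) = (b - 4)*(b + 4)*(b + 4)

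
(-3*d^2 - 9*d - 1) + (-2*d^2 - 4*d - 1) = -5*d^2 - 13*d - 2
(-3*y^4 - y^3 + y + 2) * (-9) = 27*y^4 + 9*y^3 - 9*y - 18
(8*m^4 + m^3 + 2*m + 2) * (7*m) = 56*m^5 + 7*m^4 + 14*m^2 + 14*m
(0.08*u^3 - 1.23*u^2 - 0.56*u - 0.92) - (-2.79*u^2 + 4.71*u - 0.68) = 0.08*u^3 + 1.56*u^2 - 5.27*u - 0.24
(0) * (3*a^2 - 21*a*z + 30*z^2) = 0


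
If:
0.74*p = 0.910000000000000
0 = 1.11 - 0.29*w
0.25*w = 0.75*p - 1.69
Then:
No Solution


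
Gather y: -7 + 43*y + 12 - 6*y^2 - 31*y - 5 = -6*y^2 + 12*y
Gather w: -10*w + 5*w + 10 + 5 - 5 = 10 - 5*w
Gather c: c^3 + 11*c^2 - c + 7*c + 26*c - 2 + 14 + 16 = c^3 + 11*c^2 + 32*c + 28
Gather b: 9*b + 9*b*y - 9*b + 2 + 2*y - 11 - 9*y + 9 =9*b*y - 7*y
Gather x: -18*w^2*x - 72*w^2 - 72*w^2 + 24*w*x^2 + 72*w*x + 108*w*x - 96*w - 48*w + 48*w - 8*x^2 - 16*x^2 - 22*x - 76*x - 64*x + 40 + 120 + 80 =-144*w^2 - 96*w + x^2*(24*w - 24) + x*(-18*w^2 + 180*w - 162) + 240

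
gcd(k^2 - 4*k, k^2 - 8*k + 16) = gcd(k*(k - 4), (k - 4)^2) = k - 4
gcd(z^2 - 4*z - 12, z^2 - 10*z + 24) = z - 6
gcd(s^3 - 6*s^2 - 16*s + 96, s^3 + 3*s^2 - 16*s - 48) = s^2 - 16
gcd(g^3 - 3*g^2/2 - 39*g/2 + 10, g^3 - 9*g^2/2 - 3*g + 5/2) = g^2 - 11*g/2 + 5/2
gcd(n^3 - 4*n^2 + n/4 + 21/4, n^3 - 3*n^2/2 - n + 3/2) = n^2 - n/2 - 3/2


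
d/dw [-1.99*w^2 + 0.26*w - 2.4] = 0.26 - 3.98*w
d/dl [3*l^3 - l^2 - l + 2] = 9*l^2 - 2*l - 1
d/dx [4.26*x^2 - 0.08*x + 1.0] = 8.52*x - 0.08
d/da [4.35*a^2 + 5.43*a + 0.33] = 8.7*a + 5.43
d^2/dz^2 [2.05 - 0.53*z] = 0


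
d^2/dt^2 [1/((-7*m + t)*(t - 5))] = 2*(-(7*m - t)^2 + (7*m - t)*(t - 5) - (t - 5)^2)/((7*m - t)^3*(t - 5)^3)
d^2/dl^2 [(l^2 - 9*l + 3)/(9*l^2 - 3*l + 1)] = 52*(-27*l^3 + 27*l^2 - 1)/(729*l^6 - 729*l^5 + 486*l^4 - 189*l^3 + 54*l^2 - 9*l + 1)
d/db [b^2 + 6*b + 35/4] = 2*b + 6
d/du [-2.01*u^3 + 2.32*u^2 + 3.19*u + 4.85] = -6.03*u^2 + 4.64*u + 3.19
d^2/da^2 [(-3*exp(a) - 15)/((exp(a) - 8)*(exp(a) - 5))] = 3*(-exp(4*a) - 33*exp(3*a) + 435*exp(2*a) - 565*exp(a) - 4200)*exp(a)/(exp(6*a) - 39*exp(5*a) + 627*exp(4*a) - 5317*exp(3*a) + 25080*exp(2*a) - 62400*exp(a) + 64000)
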